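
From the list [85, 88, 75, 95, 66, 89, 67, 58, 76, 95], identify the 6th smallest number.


Sort ascending: [58, 66, 67, 75, 76, 85, 88, 89, 95, 95]
The 6th element (1-indexed) is at index 5.
Value = 85
Final answer: 85


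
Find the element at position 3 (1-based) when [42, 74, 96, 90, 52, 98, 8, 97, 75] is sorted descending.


Sort descending: [98, 97, 96, 90, 75, 74, 52, 42, 8]
The 3rd element (1-indexed) is at index 2.
Value = 96
Final answer: 96


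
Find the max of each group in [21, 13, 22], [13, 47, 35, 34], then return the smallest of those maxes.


Find max of each group:
  Group 1: [21, 13, 22] -> max = 22
  Group 2: [13, 47, 35, 34] -> max = 47
Maxes: [22, 47]
Minimum of maxes = 22
Final answer: 22


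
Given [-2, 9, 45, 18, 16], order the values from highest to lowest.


Original list: [-2, 9, 45, 18, 16]
Repeatedly take the largest remaining element:
  Remaining [-2, 9, 45, 18, 16] -> largest is 45
  Remaining [-2, 9, 18, 16] -> largest is 18
  Remaining [-2, 9, 16] -> largest is 16
  Remaining [-2, 9] -> largest is 9
  Remaining [-2] -> largest is -2
Collecting the picks in order gives the descending list.
Final answer: [45, 18, 16, 9, -2]


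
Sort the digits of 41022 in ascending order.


The number 41022 has digits: 4, 1, 0, 2, 2
Sorted: 0, 1, 2, 2, 4
Joining the sorted digits gives the result.
Final answer: 01224


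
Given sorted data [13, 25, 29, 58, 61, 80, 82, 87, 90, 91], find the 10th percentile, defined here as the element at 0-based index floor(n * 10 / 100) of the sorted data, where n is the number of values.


The dataset has n = 10 elements.
Index = floor(10 * 10 / 100) = floor(100 / 100) = floor(1) = 1
Counting from index 0 in the sorted data, the element at index 1 is 25.
Final answer: 25


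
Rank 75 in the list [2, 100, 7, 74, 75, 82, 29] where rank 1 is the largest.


Sort descending: [100, 82, 75, 74, 29, 7, 2]
Find 75 in the sorted list.
75 is at position 3.
Final answer: 3


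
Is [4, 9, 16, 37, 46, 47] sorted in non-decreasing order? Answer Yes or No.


Check consecutive pairs:
  4 <= 9? True
  9 <= 16? True
  16 <= 37? True
  37 <= 46? True
  46 <= 47? True
Every consecutive pair is in order, so the list is non-decreasing.
Final answer: Yes


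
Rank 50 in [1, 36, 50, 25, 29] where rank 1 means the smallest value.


Sort ascending: [1, 25, 29, 36, 50]
Find 50 in the sorted list.
50 is at position 5 (1-indexed).
Final answer: 5


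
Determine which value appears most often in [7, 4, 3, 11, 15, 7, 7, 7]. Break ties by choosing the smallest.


Count the frequency of each value:
  3 appears 1 time(s)
  4 appears 1 time(s)
  7 appears 4 time(s)
  11 appears 1 time(s)
  15 appears 1 time(s)
Maximum frequency is 4.
Only 7 reaches that frequency, so it is the mode.
Final answer: 7


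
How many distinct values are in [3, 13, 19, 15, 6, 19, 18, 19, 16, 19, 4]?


List all unique values:
Distinct values: [3, 4, 6, 13, 15, 16, 18, 19]
Count = 8
Final answer: 8


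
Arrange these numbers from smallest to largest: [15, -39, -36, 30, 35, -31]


Original list: [15, -39, -36, 30, 35, -31]
Repeatedly take the smallest remaining element:
  Remaining [15, -39, -36, 30, 35, -31] -> smallest is -39
  Remaining [15, -36, 30, 35, -31] -> smallest is -36
  Remaining [15, 30, 35, -31] -> smallest is -31
  Remaining [15, 30, 35] -> smallest is 15
  Remaining [30, 35] -> smallest is 30
  Remaining [35] -> smallest is 35
Collecting the picks in order gives the sorted list.
Final answer: [-39, -36, -31, 15, 30, 35]


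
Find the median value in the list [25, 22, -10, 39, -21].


First, sort the list: [-21, -10, 22, 25, 39]
The list has 5 elements (odd count).
The middle index is 2 (0-based), and the element there is 22.
Final answer: 22


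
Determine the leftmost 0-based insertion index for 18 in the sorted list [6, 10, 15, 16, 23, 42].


List is sorted: [6, 10, 15, 16, 23, 42]
We need the leftmost position where 18 can be inserted, i.e. the first index whose element is >= 18 (or the end of the list if none is).
Binary search with low=0, high=6 (0-based indices):
  low=0, high=6, mid=3: a[3]=16 < 18, so low = 4
  low=4, high=6, mid=5: a[5]=42 >= 18, so high = 5
  low=4, high=5, mid=4: a[4]=23 >= 18, so high = 4
Now low = high = 4, so the insertion index is 4.
Final answer: 4


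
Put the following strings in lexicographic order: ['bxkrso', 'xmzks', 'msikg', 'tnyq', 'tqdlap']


Compare strings character by character (the first differing letter decides):
  'bxkrso' < 'msikg' since 'b' < 'm' at position 1
  'msikg' < 'tnyq' since 'm' < 't' at position 1
  'tnyq' < 'tqdlap' since 'n' < 'q' at position 2
  'tqdlap' < 'xmzks' since 't' < 'x' at position 1
Chaining these comparisons gives the alphabetical order.
Final answer: ['bxkrso', 'msikg', 'tnyq', 'tqdlap', 'xmzks']


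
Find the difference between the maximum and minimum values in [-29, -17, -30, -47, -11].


Maximum value: -11
Minimum value: -47
Range = -11 - (-47) = 36
Final answer: 36


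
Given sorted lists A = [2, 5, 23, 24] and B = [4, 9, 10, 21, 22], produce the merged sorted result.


List A: [2, 5, 23, 24]
List B: [4, 9, 10, 21, 22]
Repeatedly compare the front elements and take the smaller:
  2 vs 4 -> take 2
  5 vs 4 -> take 4
  5 vs 9 -> take 5
  23 vs 9 -> take 9
  23 vs 10 -> take 10
  23 vs 21 -> take 21
  23 vs 22 -> take 22
  B is exhausted; append the rest of A: [23, 24]
Final answer: [2, 4, 5, 9, 10, 21, 22, 23, 24]


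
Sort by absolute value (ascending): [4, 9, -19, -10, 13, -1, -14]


Compute absolute values:
  |4| = 4
  |9| = 9
  |-19| = 19
  |-10| = 10
  |13| = 13
  |-1| = 1
  |-14| = 14
Absolute values in increasing order: 1 < 4 < 9 < 10 < 13 < 14 < 19
Listing the original numbers in that order gives the answer.
Final answer: [-1, 4, 9, -10, 13, -14, -19]


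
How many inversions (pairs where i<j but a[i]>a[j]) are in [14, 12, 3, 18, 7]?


For each element, count the later elements that are smaller than it:
  14 (index 0): smaller elements after it = [12, 3, 7] -> 3
  12 (index 1): smaller elements after it = [3, 7] -> 2
  3 (index 2): smaller elements after it = [] -> 0
  18 (index 3): smaller elements after it = [7] -> 1
Total inversions = 3 + 2 + 0 + 1 = 6
Final answer: 6


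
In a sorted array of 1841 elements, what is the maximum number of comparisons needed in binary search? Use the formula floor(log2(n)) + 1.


Binary search halves the search space each step.
Maximum comparisons = floor(log2(1841)) + 1
log2(1841) = 10.8463
floor(log2(1841)) = 10, so 10 + 1 = 11
Final answer: 11


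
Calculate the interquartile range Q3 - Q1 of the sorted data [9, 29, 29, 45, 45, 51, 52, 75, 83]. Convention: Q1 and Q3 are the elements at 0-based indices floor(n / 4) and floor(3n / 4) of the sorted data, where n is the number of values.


The data has n = 9 elements.
Q1 index = floor(9 / 4) = floor(2.25) = 2; Q3 index = floor(3 * 9 / 4) = floor(6.75) = 6
Q1 = element at index 2 = 29
Q3 = element at index 6 = 52
IQR = 52 - 29 = 23
Final answer: 23


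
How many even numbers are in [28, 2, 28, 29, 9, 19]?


Check each element:
  28 is even
  2 is even
  28 is even
  29 is odd
  9 is odd
  19 is odd
Evens: [28, 2, 28]
Count of evens = 3
Final answer: 3


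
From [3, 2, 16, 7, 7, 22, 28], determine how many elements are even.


Check each element:
  3 is odd
  2 is even
  16 is even
  7 is odd
  7 is odd
  22 is even
  28 is even
Evens: [2, 16, 22, 28]
Count of evens = 4
Final answer: 4


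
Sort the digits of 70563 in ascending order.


The number 70563 has digits: 7, 0, 5, 6, 3
Sorted: 0, 3, 5, 6, 7
Joining the sorted digits gives the result.
Final answer: 03567


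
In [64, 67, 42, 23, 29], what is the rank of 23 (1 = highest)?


Sort descending: [67, 64, 42, 29, 23]
Find 23 in the sorted list.
23 is at position 5.
Final answer: 5


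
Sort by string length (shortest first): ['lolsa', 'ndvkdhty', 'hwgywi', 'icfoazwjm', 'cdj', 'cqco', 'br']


Compute lengths:
  'lolsa' has length 5
  'ndvkdhty' has length 8
  'hwgywi' has length 6
  'icfoazwjm' has length 9
  'cdj' has length 3
  'cqco' has length 4
  'br' has length 2
Lengths in increasing order: 2 < 3 < 4 < 5 < 6 < 8 < 9
Listing the words in that order gives the answer.
Final answer: ['br', 'cdj', 'cqco', 'lolsa', 'hwgywi', 'ndvkdhty', 'icfoazwjm']


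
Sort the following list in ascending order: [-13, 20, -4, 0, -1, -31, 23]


Original list: [-13, 20, -4, 0, -1, -31, 23]
Repeatedly take the smallest remaining element:
  Remaining [-13, 20, -4, 0, -1, -31, 23] -> smallest is -31
  Remaining [-13, 20, -4, 0, -1, 23] -> smallest is -13
  Remaining [20, -4, 0, -1, 23] -> smallest is -4
  Remaining [20, 0, -1, 23] -> smallest is -1
  Remaining [20, 0, 23] -> smallest is 0
  Remaining [20, 23] -> smallest is 20
  Remaining [23] -> smallest is 23
Collecting the picks in order gives the sorted list.
Final answer: [-31, -13, -4, -1, 0, 20, 23]


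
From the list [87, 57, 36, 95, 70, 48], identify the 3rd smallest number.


Sort ascending: [36, 48, 57, 70, 87, 95]
The 3rd element (1-indexed) is at index 2.
Value = 57
Final answer: 57


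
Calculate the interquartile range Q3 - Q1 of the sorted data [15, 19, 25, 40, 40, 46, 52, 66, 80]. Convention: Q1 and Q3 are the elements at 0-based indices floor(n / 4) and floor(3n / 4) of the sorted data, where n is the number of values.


The data has n = 9 elements.
Q1 index = floor(9 / 4) = floor(2.25) = 2; Q3 index = floor(3 * 9 / 4) = floor(6.75) = 6
Q1 = element at index 2 = 25
Q3 = element at index 6 = 52
IQR = 52 - 25 = 27
Final answer: 27


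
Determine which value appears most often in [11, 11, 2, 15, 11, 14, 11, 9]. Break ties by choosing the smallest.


Count the frequency of each value:
  2 appears 1 time(s)
  9 appears 1 time(s)
  11 appears 4 time(s)
  14 appears 1 time(s)
  15 appears 1 time(s)
Maximum frequency is 4.
Only 11 reaches that frequency, so it is the mode.
Final answer: 11


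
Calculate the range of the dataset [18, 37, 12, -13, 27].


Maximum value: 37
Minimum value: -13
Range = 37 - (-13) = 50
Final answer: 50


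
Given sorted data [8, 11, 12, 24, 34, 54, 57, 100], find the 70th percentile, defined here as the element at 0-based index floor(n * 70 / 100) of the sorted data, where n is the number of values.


The dataset has n = 8 elements.
Index = floor(8 * 70 / 100) = floor(560 / 100) = floor(5.6) = 5
Counting from index 0 in the sorted data, the element at index 5 is 54.
Final answer: 54


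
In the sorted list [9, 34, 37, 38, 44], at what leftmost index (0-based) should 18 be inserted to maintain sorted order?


List is sorted: [9, 34, 37, 38, 44]
We need the leftmost position where 18 can be inserted, i.e. the first index whose element is >= 18 (or the end of the list if none is).
Binary search with low=0, high=5 (0-based indices):
  low=0, high=5, mid=2: a[2]=37 >= 18, so high = 2
  low=0, high=2, mid=1: a[1]=34 >= 18, so high = 1
  low=0, high=1, mid=0: a[0]=9 < 18, so low = 1
Now low = high = 1, so the insertion index is 1.
Final answer: 1


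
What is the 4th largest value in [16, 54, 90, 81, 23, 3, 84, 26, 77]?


Sort descending: [90, 84, 81, 77, 54, 26, 23, 16, 3]
The 4th element (1-indexed) is at index 3.
Value = 77
Final answer: 77


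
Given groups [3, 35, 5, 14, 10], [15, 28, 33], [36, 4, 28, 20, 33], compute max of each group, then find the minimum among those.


Find max of each group:
  Group 1: [3, 35, 5, 14, 10] -> max = 35
  Group 2: [15, 28, 33] -> max = 33
  Group 3: [36, 4, 28, 20, 33] -> max = 36
Maxes: [35, 33, 36]
Minimum of maxes = 33
Final answer: 33


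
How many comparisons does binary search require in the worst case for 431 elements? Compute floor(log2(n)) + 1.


Binary search halves the search space each step.
Maximum comparisons = floor(log2(431)) + 1
log2(431) = 8.7515
floor(log2(431)) = 8, so 8 + 1 = 9
Final answer: 9


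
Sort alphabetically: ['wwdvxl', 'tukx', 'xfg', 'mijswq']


Compare strings character by character (the first differing letter decides):
  'mijswq' < 'tukx' since 'm' < 't' at position 1
  'tukx' < 'wwdvxl' since 't' < 'w' at position 1
  'wwdvxl' < 'xfg' since 'w' < 'x' at position 1
Chaining these comparisons gives the alphabetical order.
Final answer: ['mijswq', 'tukx', 'wwdvxl', 'xfg']


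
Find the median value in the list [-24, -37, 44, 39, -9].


First, sort the list: [-37, -24, -9, 39, 44]
The list has 5 elements (odd count).
The middle index is 2 (0-based), and the element there is -9.
Final answer: -9


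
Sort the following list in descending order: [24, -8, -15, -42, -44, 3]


Original list: [24, -8, -15, -42, -44, 3]
Repeatedly take the largest remaining element:
  Remaining [24, -8, -15, -42, -44, 3] -> largest is 24
  Remaining [-8, -15, -42, -44, 3] -> largest is 3
  Remaining [-8, -15, -42, -44] -> largest is -8
  Remaining [-15, -42, -44] -> largest is -15
  Remaining [-42, -44] -> largest is -42
  Remaining [-44] -> largest is -44
Collecting the picks in order gives the descending list.
Final answer: [24, 3, -8, -15, -42, -44]


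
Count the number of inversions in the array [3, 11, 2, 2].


For each element, count the later elements that are smaller than it:
  3 (index 0): smaller elements after it = [2, 2] -> 2
  11 (index 1): smaller elements after it = [2, 2] -> 2
  2 (index 2): smaller elements after it = [] -> 0
Total inversions = 2 + 2 + 0 = 4
Final answer: 4


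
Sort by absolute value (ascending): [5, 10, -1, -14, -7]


Compute absolute values:
  |5| = 5
  |10| = 10
  |-1| = 1
  |-14| = 14
  |-7| = 7
Absolute values in increasing order: 1 < 5 < 7 < 10 < 14
Listing the original numbers in that order gives the answer.
Final answer: [-1, 5, -7, 10, -14]


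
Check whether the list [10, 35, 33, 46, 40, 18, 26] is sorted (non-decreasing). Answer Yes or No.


Check consecutive pairs:
  10 <= 35? True
  35 <= 33? False
  33 <= 46? True
  46 <= 40? False
  40 <= 18? False
  18 <= 26? True
3 consecutive pair(s) are out of order, so the list is not sorted.
Final answer: No


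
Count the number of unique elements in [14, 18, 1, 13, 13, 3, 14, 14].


List all unique values:
Distinct values: [1, 3, 13, 14, 18]
Count = 5
Final answer: 5


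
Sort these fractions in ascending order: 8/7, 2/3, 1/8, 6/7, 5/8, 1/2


Convert to decimal for comparison:
  8/7 = 1.1429
  2/3 = 0.6667
  1/8 = 0.125
  6/7 = 0.8571
  5/8 = 0.625
  1/2 = 0.5
Decimals in increasing order: 0.125 < 0.5 < 0.625 < 0.6667 < 0.8571 < 1.1429
Writing each back as its fraction gives the sorted order.
Final answer: 1/8, 1/2, 5/8, 2/3, 6/7, 8/7


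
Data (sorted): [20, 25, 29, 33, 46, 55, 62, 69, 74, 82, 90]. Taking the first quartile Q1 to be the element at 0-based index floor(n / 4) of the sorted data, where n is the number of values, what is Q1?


The list has n = 11 elements.
Q1 index = floor(11 / 4) = floor(2.75) = 2
Counting from index 0 in the sorted data, the element at index 2 is 29.
Final answer: 29


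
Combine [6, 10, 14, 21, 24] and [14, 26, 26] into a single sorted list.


List A: [6, 10, 14, 21, 24]
List B: [14, 26, 26]
Repeatedly compare the front elements and take the smaller:
  6 vs 14 -> take 6
  10 vs 14 -> take 10
  14 vs 14 -> take 14
  21 vs 14 -> take 14
  21 vs 26 -> take 21
  24 vs 26 -> take 24
  A is exhausted; append the rest of B: [26, 26]
Final answer: [6, 10, 14, 14, 21, 24, 26, 26]


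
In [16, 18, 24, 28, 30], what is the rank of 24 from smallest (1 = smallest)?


Sort ascending: [16, 18, 24, 28, 30]
Find 24 in the sorted list.
24 is at position 3 (1-indexed).
Final answer: 3


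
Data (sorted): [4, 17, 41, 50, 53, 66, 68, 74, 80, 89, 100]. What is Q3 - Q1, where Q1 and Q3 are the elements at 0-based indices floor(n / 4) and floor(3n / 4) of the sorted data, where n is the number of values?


The data has n = 11 elements.
Q1 index = floor(11 / 4) = floor(2.75) = 2; Q3 index = floor(3 * 11 / 4) = floor(8.25) = 8
Q1 = element at index 2 = 41
Q3 = element at index 8 = 80
IQR = 80 - 41 = 39
Final answer: 39


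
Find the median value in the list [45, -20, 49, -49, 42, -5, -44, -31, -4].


First, sort the list: [-49, -44, -31, -20, -5, -4, 42, 45, 49]
The list has 9 elements (odd count).
The middle index is 4 (0-based), and the element there is -5.
Final answer: -5


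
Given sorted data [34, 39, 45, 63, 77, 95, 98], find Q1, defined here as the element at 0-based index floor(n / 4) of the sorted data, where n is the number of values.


The list has n = 7 elements.
Q1 index = floor(7 / 4) = floor(1.75) = 1
Counting from index 0 in the sorted data, the element at index 1 is 39.
Final answer: 39


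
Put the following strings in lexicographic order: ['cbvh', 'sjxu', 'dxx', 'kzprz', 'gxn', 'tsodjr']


Compare strings character by character (the first differing letter decides):
  'cbvh' < 'dxx' since 'c' < 'd' at position 1
  'dxx' < 'gxn' since 'd' < 'g' at position 1
  'gxn' < 'kzprz' since 'g' < 'k' at position 1
  'kzprz' < 'sjxu' since 'k' < 's' at position 1
  'sjxu' < 'tsodjr' since 's' < 't' at position 1
Chaining these comparisons gives the alphabetical order.
Final answer: ['cbvh', 'dxx', 'gxn', 'kzprz', 'sjxu', 'tsodjr']


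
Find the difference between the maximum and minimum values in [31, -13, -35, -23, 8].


Maximum value: 31
Minimum value: -35
Range = 31 - (-35) = 66
Final answer: 66


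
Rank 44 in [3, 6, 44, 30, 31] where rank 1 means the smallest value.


Sort ascending: [3, 6, 30, 31, 44]
Find 44 in the sorted list.
44 is at position 5 (1-indexed).
Final answer: 5


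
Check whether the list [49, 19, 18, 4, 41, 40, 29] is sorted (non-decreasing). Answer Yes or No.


Check consecutive pairs:
  49 <= 19? False
  19 <= 18? False
  18 <= 4? False
  4 <= 41? True
  41 <= 40? False
  40 <= 29? False
5 consecutive pair(s) are out of order, so the list is not sorted.
Final answer: No


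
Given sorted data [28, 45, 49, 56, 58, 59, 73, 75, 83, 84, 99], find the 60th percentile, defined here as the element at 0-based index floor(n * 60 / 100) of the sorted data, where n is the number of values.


The dataset has n = 11 elements.
Index = floor(11 * 60 / 100) = floor(660 / 100) = floor(6.6) = 6
Counting from index 0 in the sorted data, the element at index 6 is 73.
Final answer: 73


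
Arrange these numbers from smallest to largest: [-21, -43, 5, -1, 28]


Original list: [-21, -43, 5, -1, 28]
Repeatedly take the smallest remaining element:
  Remaining [-21, -43, 5, -1, 28] -> smallest is -43
  Remaining [-21, 5, -1, 28] -> smallest is -21
  Remaining [5, -1, 28] -> smallest is -1
  Remaining [5, 28] -> smallest is 5
  Remaining [28] -> smallest is 28
Collecting the picks in order gives the sorted list.
Final answer: [-43, -21, -1, 5, 28]


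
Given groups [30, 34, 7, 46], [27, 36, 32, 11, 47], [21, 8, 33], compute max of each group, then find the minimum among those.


Find max of each group:
  Group 1: [30, 34, 7, 46] -> max = 46
  Group 2: [27, 36, 32, 11, 47] -> max = 47
  Group 3: [21, 8, 33] -> max = 33
Maxes: [46, 47, 33]
Minimum of maxes = 33
Final answer: 33


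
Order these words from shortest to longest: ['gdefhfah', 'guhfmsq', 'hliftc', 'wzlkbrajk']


Compute lengths:
  'gdefhfah' has length 8
  'guhfmsq' has length 7
  'hliftc' has length 6
  'wzlkbrajk' has length 9
Lengths in increasing order: 6 < 7 < 8 < 9
Listing the words in that order gives the answer.
Final answer: ['hliftc', 'guhfmsq', 'gdefhfah', 'wzlkbrajk']


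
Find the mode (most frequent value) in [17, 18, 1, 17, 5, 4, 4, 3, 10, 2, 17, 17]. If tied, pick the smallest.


Count the frequency of each value:
  1 appears 1 time(s)
  2 appears 1 time(s)
  3 appears 1 time(s)
  4 appears 2 time(s)
  5 appears 1 time(s)
  10 appears 1 time(s)
  17 appears 4 time(s)
  18 appears 1 time(s)
Maximum frequency is 4.
Only 17 reaches that frequency, so it is the mode.
Final answer: 17


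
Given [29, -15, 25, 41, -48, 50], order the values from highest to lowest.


Original list: [29, -15, 25, 41, -48, 50]
Repeatedly take the largest remaining element:
  Remaining [29, -15, 25, 41, -48, 50] -> largest is 50
  Remaining [29, -15, 25, 41, -48] -> largest is 41
  Remaining [29, -15, 25, -48] -> largest is 29
  Remaining [-15, 25, -48] -> largest is 25
  Remaining [-15, -48] -> largest is -15
  Remaining [-48] -> largest is -48
Collecting the picks in order gives the descending list.
Final answer: [50, 41, 29, 25, -15, -48]


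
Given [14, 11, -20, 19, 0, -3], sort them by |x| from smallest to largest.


Compute absolute values:
  |14| = 14
  |11| = 11
  |-20| = 20
  |19| = 19
  |0| = 0
  |-3| = 3
Absolute values in increasing order: 0 < 3 < 11 < 14 < 19 < 20
Listing the original numbers in that order gives the answer.
Final answer: [0, -3, 11, 14, 19, -20]


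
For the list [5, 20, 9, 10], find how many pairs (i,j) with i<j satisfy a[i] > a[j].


For each element, count the later elements that are smaller than it:
  5 (index 0): smaller elements after it = [] -> 0
  20 (index 1): smaller elements after it = [9, 10] -> 2
  9 (index 2): smaller elements after it = [] -> 0
Total inversions = 0 + 2 + 0 = 2
Final answer: 2


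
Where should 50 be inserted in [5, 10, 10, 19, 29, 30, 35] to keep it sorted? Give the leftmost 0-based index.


List is sorted: [5, 10, 10, 19, 29, 30, 35]
We need the leftmost position where 50 can be inserted, i.e. the first index whose element is >= 50 (or the end of the list if none is).
Binary search with low=0, high=7 (0-based indices):
  low=0, high=7, mid=3: a[3]=19 < 50, so low = 4
  low=4, high=7, mid=5: a[5]=30 < 50, so low = 6
  low=6, high=7, mid=6: a[6]=35 < 50, so low = 7
Now low = high = 7, so the insertion index is 7.
Final answer: 7


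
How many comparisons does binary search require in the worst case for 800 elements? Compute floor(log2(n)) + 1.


Binary search halves the search space each step.
Maximum comparisons = floor(log2(800)) + 1
log2(800) = 9.6439
floor(log2(800)) = 9, so 9 + 1 = 10
Final answer: 10


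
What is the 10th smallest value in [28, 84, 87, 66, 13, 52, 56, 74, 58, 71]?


Sort ascending: [13, 28, 52, 56, 58, 66, 71, 74, 84, 87]
The 10th element (1-indexed) is at index 9.
Value = 87
Final answer: 87


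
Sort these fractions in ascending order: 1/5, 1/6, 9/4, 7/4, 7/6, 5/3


Convert to decimal for comparison:
  1/5 = 0.2
  1/6 = 0.1667
  9/4 = 2.25
  7/4 = 1.75
  7/6 = 1.1667
  5/3 = 1.6667
Decimals in increasing order: 0.1667 < 0.2 < 1.1667 < 1.6667 < 1.75 < 2.25
Writing each back as its fraction gives the sorted order.
Final answer: 1/6, 1/5, 7/6, 5/3, 7/4, 9/4


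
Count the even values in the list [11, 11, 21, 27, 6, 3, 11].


Check each element:
  11 is odd
  11 is odd
  21 is odd
  27 is odd
  6 is even
  3 is odd
  11 is odd
Evens: [6]
Count of evens = 1
Final answer: 1


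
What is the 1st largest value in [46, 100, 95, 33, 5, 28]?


Sort descending: [100, 95, 46, 33, 28, 5]
The 1st element (1-indexed) is at index 0.
Value = 100
Final answer: 100


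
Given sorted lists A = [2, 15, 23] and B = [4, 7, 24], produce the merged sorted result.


List A: [2, 15, 23]
List B: [4, 7, 24]
Repeatedly compare the front elements and take the smaller:
  2 vs 4 -> take 2
  15 vs 4 -> take 4
  15 vs 7 -> take 7
  15 vs 24 -> take 15
  23 vs 24 -> take 23
  A is exhausted; append the rest of B: [24]
Final answer: [2, 4, 7, 15, 23, 24]


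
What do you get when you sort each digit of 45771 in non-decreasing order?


The number 45771 has digits: 4, 5, 7, 7, 1
Sorted: 1, 4, 5, 7, 7
Joining the sorted digits gives the result.
Final answer: 14577


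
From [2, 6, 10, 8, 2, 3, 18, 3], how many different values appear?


List all unique values:
Distinct values: [2, 3, 6, 8, 10, 18]
Count = 6
Final answer: 6


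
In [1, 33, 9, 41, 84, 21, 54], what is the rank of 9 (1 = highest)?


Sort descending: [84, 54, 41, 33, 21, 9, 1]
Find 9 in the sorted list.
9 is at position 6.
Final answer: 6


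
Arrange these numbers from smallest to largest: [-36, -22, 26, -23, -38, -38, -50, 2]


Original list: [-36, -22, 26, -23, -38, -38, -50, 2]
Repeatedly take the smallest remaining element:
  Remaining [-36, -22, 26, -23, -38, -38, -50, 2] -> smallest is -50
  Remaining [-36, -22, 26, -23, -38, -38, 2] -> smallest is -38
  Remaining [-36, -22, 26, -23, -38, 2] -> smallest is -38
  Remaining [-36, -22, 26, -23, 2] -> smallest is -36
  Remaining [-22, 26, -23, 2] -> smallest is -23
  Remaining [-22, 26, 2] -> smallest is -22
  Remaining [26, 2] -> smallest is 2
  Remaining [26] -> smallest is 26
Collecting the picks in order gives the sorted list.
Final answer: [-50, -38, -38, -36, -23, -22, 2, 26]


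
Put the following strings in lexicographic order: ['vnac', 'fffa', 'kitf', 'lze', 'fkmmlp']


Compare strings character by character (the first differing letter decides):
  'fffa' < 'fkmmlp' since 'f' < 'k' at position 2
  'fkmmlp' < 'kitf' since 'f' < 'k' at position 1
  'kitf' < 'lze' since 'k' < 'l' at position 1
  'lze' < 'vnac' since 'l' < 'v' at position 1
Chaining these comparisons gives the alphabetical order.
Final answer: ['fffa', 'fkmmlp', 'kitf', 'lze', 'vnac']


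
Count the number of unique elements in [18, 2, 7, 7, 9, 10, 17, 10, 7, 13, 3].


List all unique values:
Distinct values: [2, 3, 7, 9, 10, 13, 17, 18]
Count = 8
Final answer: 8


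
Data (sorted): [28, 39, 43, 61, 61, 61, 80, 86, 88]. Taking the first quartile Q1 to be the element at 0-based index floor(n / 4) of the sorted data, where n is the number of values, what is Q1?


The list has n = 9 elements.
Q1 index = floor(9 / 4) = floor(2.25) = 2
Counting from index 0 in the sorted data, the element at index 2 is 43.
Final answer: 43


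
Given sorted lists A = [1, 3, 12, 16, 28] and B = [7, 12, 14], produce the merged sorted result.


List A: [1, 3, 12, 16, 28]
List B: [7, 12, 14]
Repeatedly compare the front elements and take the smaller:
  1 vs 7 -> take 1
  3 vs 7 -> take 3
  12 vs 7 -> take 7
  12 vs 12 -> take 12
  16 vs 12 -> take 12
  16 vs 14 -> take 14
  B is exhausted; append the rest of A: [16, 28]
Final answer: [1, 3, 7, 12, 12, 14, 16, 28]


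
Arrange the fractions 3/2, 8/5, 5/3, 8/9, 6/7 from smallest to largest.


Convert to decimal for comparison:
  3/2 = 1.5
  8/5 = 1.6
  5/3 = 1.6667
  8/9 = 0.8889
  6/7 = 0.8571
Decimals in increasing order: 0.8571 < 0.8889 < 1.5 < 1.6 < 1.6667
Writing each back as its fraction gives the sorted order.
Final answer: 6/7, 8/9, 3/2, 8/5, 5/3


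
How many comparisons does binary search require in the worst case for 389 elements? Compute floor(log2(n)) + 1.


Binary search halves the search space each step.
Maximum comparisons = floor(log2(389)) + 1
log2(389) = 8.6036
floor(log2(389)) = 8, so 8 + 1 = 9
Final answer: 9


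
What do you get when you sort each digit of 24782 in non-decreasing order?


The number 24782 has digits: 2, 4, 7, 8, 2
Sorted: 2, 2, 4, 7, 8
Joining the sorted digits gives the result.
Final answer: 22478


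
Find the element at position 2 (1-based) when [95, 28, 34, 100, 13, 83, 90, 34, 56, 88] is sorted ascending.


Sort ascending: [13, 28, 34, 34, 56, 83, 88, 90, 95, 100]
The 2nd element (1-indexed) is at index 1.
Value = 28
Final answer: 28


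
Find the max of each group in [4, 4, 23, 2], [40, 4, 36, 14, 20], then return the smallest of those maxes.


Find max of each group:
  Group 1: [4, 4, 23, 2] -> max = 23
  Group 2: [40, 4, 36, 14, 20] -> max = 40
Maxes: [23, 40]
Minimum of maxes = 23
Final answer: 23


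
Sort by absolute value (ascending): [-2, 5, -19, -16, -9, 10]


Compute absolute values:
  |-2| = 2
  |5| = 5
  |-19| = 19
  |-16| = 16
  |-9| = 9
  |10| = 10
Absolute values in increasing order: 2 < 5 < 9 < 10 < 16 < 19
Listing the original numbers in that order gives the answer.
Final answer: [-2, 5, -9, 10, -16, -19]


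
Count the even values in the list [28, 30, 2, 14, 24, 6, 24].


Check each element:
  28 is even
  30 is even
  2 is even
  14 is even
  24 is even
  6 is even
  24 is even
Evens: [28, 30, 2, 14, 24, 6, 24]
Count of evens = 7
Final answer: 7


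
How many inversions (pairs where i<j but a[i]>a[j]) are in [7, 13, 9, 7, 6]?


For each element, count the later elements that are smaller than it:
  7 (index 0): smaller elements after it = [6] -> 1
  13 (index 1): smaller elements after it = [9, 7, 6] -> 3
  9 (index 2): smaller elements after it = [7, 6] -> 2
  7 (index 3): smaller elements after it = [6] -> 1
Total inversions = 1 + 3 + 2 + 1 = 7
Final answer: 7


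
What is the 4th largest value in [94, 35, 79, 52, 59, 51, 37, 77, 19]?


Sort descending: [94, 79, 77, 59, 52, 51, 37, 35, 19]
The 4th element (1-indexed) is at index 3.
Value = 59
Final answer: 59


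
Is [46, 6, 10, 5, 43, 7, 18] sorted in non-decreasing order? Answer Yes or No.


Check consecutive pairs:
  46 <= 6? False
  6 <= 10? True
  10 <= 5? False
  5 <= 43? True
  43 <= 7? False
  7 <= 18? True
3 consecutive pair(s) are out of order, so the list is not sorted.
Final answer: No


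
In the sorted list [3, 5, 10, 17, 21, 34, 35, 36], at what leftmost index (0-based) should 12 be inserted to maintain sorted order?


List is sorted: [3, 5, 10, 17, 21, 34, 35, 36]
We need the leftmost position where 12 can be inserted, i.e. the first index whose element is >= 12 (or the end of the list if none is).
Binary search with low=0, high=8 (0-based indices):
  low=0, high=8, mid=4: a[4]=21 >= 12, so high = 4
  low=0, high=4, mid=2: a[2]=10 < 12, so low = 3
  low=3, high=4, mid=3: a[3]=17 >= 12, so high = 3
Now low = high = 3, so the insertion index is 3.
Final answer: 3


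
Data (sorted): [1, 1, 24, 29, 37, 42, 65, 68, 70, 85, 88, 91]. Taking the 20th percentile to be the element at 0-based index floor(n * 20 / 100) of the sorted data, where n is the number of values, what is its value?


The dataset has n = 12 elements.
Index = floor(12 * 20 / 100) = floor(240 / 100) = floor(2.4) = 2
Counting from index 0 in the sorted data, the element at index 2 is 24.
Final answer: 24


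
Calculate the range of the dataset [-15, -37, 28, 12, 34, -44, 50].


Maximum value: 50
Minimum value: -44
Range = 50 - (-44) = 94
Final answer: 94


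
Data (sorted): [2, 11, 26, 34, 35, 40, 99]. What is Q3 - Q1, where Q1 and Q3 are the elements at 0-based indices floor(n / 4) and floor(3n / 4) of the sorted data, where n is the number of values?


The data has n = 7 elements.
Q1 index = floor(7 / 4) = floor(1.75) = 1; Q3 index = floor(3 * 7 / 4) = floor(5.25) = 5
Q1 = element at index 1 = 11
Q3 = element at index 5 = 40
IQR = 40 - 11 = 29
Final answer: 29


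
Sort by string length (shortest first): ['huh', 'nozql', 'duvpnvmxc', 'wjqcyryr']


Compute lengths:
  'huh' has length 3
  'nozql' has length 5
  'duvpnvmxc' has length 9
  'wjqcyryr' has length 8
Lengths in increasing order: 3 < 5 < 8 < 9
Listing the words in that order gives the answer.
Final answer: ['huh', 'nozql', 'wjqcyryr', 'duvpnvmxc']


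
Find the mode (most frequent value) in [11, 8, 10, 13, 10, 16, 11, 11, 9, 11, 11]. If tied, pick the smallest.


Count the frequency of each value:
  8 appears 1 time(s)
  9 appears 1 time(s)
  10 appears 2 time(s)
  11 appears 5 time(s)
  13 appears 1 time(s)
  16 appears 1 time(s)
Maximum frequency is 5.
Only 11 reaches that frequency, so it is the mode.
Final answer: 11


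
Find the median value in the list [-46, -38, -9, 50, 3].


First, sort the list: [-46, -38, -9, 3, 50]
The list has 5 elements (odd count).
The middle index is 2 (0-based), and the element there is -9.
Final answer: -9


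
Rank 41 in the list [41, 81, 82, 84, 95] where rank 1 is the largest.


Sort descending: [95, 84, 82, 81, 41]
Find 41 in the sorted list.
41 is at position 5.
Final answer: 5


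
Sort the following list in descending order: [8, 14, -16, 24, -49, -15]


Original list: [8, 14, -16, 24, -49, -15]
Repeatedly take the largest remaining element:
  Remaining [8, 14, -16, 24, -49, -15] -> largest is 24
  Remaining [8, 14, -16, -49, -15] -> largest is 14
  Remaining [8, -16, -49, -15] -> largest is 8
  Remaining [-16, -49, -15] -> largest is -15
  Remaining [-16, -49] -> largest is -16
  Remaining [-49] -> largest is -49
Collecting the picks in order gives the descending list.
Final answer: [24, 14, 8, -15, -16, -49]


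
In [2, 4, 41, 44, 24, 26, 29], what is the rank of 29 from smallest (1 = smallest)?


Sort ascending: [2, 4, 24, 26, 29, 41, 44]
Find 29 in the sorted list.
29 is at position 5 (1-indexed).
Final answer: 5


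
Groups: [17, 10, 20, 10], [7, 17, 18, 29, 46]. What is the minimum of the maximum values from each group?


Find max of each group:
  Group 1: [17, 10, 20, 10] -> max = 20
  Group 2: [7, 17, 18, 29, 46] -> max = 46
Maxes: [20, 46]
Minimum of maxes = 20
Final answer: 20


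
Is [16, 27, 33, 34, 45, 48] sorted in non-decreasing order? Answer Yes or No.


Check consecutive pairs:
  16 <= 27? True
  27 <= 33? True
  33 <= 34? True
  34 <= 45? True
  45 <= 48? True
Every consecutive pair is in order, so the list is non-decreasing.
Final answer: Yes


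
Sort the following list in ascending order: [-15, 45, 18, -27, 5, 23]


Original list: [-15, 45, 18, -27, 5, 23]
Repeatedly take the smallest remaining element:
  Remaining [-15, 45, 18, -27, 5, 23] -> smallest is -27
  Remaining [-15, 45, 18, 5, 23] -> smallest is -15
  Remaining [45, 18, 5, 23] -> smallest is 5
  Remaining [45, 18, 23] -> smallest is 18
  Remaining [45, 23] -> smallest is 23
  Remaining [45] -> smallest is 45
Collecting the picks in order gives the sorted list.
Final answer: [-27, -15, 5, 18, 23, 45]


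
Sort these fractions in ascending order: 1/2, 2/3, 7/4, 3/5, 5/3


Convert to decimal for comparison:
  1/2 = 0.5
  2/3 = 0.6667
  7/4 = 1.75
  3/5 = 0.6
  5/3 = 1.6667
Decimals in increasing order: 0.5 < 0.6 < 0.6667 < 1.6667 < 1.75
Writing each back as its fraction gives the sorted order.
Final answer: 1/2, 3/5, 2/3, 5/3, 7/4


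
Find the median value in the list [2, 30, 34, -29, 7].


First, sort the list: [-29, 2, 7, 30, 34]
The list has 5 elements (odd count).
The middle index is 2 (0-based), and the element there is 7.
Final answer: 7


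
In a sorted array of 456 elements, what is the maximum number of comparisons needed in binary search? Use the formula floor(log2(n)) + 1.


Binary search halves the search space each step.
Maximum comparisons = floor(log2(456)) + 1
log2(456) = 8.8329
floor(log2(456)) = 8, so 8 + 1 = 9
Final answer: 9


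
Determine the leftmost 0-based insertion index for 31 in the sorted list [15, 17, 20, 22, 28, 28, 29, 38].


List is sorted: [15, 17, 20, 22, 28, 28, 29, 38]
We need the leftmost position where 31 can be inserted, i.e. the first index whose element is >= 31 (or the end of the list if none is).
Binary search with low=0, high=8 (0-based indices):
  low=0, high=8, mid=4: a[4]=28 < 31, so low = 5
  low=5, high=8, mid=6: a[6]=29 < 31, so low = 7
  low=7, high=8, mid=7: a[7]=38 >= 31, so high = 7
Now low = high = 7, so the insertion index is 7.
Final answer: 7


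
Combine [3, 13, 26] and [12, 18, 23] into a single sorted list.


List A: [3, 13, 26]
List B: [12, 18, 23]
Repeatedly compare the front elements and take the smaller:
  3 vs 12 -> take 3
  13 vs 12 -> take 12
  13 vs 18 -> take 13
  26 vs 18 -> take 18
  26 vs 23 -> take 23
  B is exhausted; append the rest of A: [26]
Final answer: [3, 12, 13, 18, 23, 26]


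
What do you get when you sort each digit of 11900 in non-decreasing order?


The number 11900 has digits: 1, 1, 9, 0, 0
Sorted: 0, 0, 1, 1, 9
Joining the sorted digits gives the result.
Final answer: 00119


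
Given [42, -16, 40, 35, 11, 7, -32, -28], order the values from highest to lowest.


Original list: [42, -16, 40, 35, 11, 7, -32, -28]
Repeatedly take the largest remaining element:
  Remaining [42, -16, 40, 35, 11, 7, -32, -28] -> largest is 42
  Remaining [-16, 40, 35, 11, 7, -32, -28] -> largest is 40
  Remaining [-16, 35, 11, 7, -32, -28] -> largest is 35
  Remaining [-16, 11, 7, -32, -28] -> largest is 11
  Remaining [-16, 7, -32, -28] -> largest is 7
  Remaining [-16, -32, -28] -> largest is -16
  Remaining [-32, -28] -> largest is -28
  Remaining [-32] -> largest is -32
Collecting the picks in order gives the descending list.
Final answer: [42, 40, 35, 11, 7, -16, -28, -32]


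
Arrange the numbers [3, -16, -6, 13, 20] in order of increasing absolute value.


Compute absolute values:
  |3| = 3
  |-16| = 16
  |-6| = 6
  |13| = 13
  |20| = 20
Absolute values in increasing order: 3 < 6 < 13 < 16 < 20
Listing the original numbers in that order gives the answer.
Final answer: [3, -6, 13, -16, 20]


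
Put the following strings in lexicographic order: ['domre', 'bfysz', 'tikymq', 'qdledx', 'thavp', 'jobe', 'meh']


Compare strings character by character (the first differing letter decides):
  'bfysz' < 'domre' since 'b' < 'd' at position 1
  'domre' < 'jobe' since 'd' < 'j' at position 1
  'jobe' < 'meh' since 'j' < 'm' at position 1
  'meh' < 'qdledx' since 'm' < 'q' at position 1
  'qdledx' < 'thavp' since 'q' < 't' at position 1
  'thavp' < 'tikymq' since 'h' < 'i' at position 2
Chaining these comparisons gives the alphabetical order.
Final answer: ['bfysz', 'domre', 'jobe', 'meh', 'qdledx', 'thavp', 'tikymq']


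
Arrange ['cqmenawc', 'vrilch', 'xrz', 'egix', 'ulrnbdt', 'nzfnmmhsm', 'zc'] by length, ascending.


Compute lengths:
  'cqmenawc' has length 8
  'vrilch' has length 6
  'xrz' has length 3
  'egix' has length 4
  'ulrnbdt' has length 7
  'nzfnmmhsm' has length 9
  'zc' has length 2
Lengths in increasing order: 2 < 3 < 4 < 6 < 7 < 8 < 9
Listing the words in that order gives the answer.
Final answer: ['zc', 'xrz', 'egix', 'vrilch', 'ulrnbdt', 'cqmenawc', 'nzfnmmhsm']


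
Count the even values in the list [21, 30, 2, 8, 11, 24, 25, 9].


Check each element:
  21 is odd
  30 is even
  2 is even
  8 is even
  11 is odd
  24 is even
  25 is odd
  9 is odd
Evens: [30, 2, 8, 24]
Count of evens = 4
Final answer: 4


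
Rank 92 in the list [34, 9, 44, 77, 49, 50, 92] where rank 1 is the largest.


Sort descending: [92, 77, 50, 49, 44, 34, 9]
Find 92 in the sorted list.
92 is at position 1.
Final answer: 1


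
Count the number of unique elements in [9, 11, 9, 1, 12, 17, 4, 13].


List all unique values:
Distinct values: [1, 4, 9, 11, 12, 13, 17]
Count = 7
Final answer: 7


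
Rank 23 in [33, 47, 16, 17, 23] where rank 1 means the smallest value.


Sort ascending: [16, 17, 23, 33, 47]
Find 23 in the sorted list.
23 is at position 3 (1-indexed).
Final answer: 3


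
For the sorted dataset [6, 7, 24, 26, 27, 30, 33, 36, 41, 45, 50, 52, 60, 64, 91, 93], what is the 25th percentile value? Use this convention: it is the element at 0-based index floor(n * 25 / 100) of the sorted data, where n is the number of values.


The dataset has n = 16 elements.
Index = floor(16 * 25 / 100) = floor(400 / 100) = floor(4) = 4
Counting from index 0 in the sorted data, the element at index 4 is 27.
Final answer: 27


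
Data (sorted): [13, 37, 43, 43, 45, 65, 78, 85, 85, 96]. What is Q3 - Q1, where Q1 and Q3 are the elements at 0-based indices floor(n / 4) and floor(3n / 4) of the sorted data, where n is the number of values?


The data has n = 10 elements.
Q1 index = floor(10 / 4) = floor(2.5) = 2; Q3 index = floor(3 * 10 / 4) = floor(7.5) = 7
Q1 = element at index 2 = 43
Q3 = element at index 7 = 85
IQR = 85 - 43 = 42
Final answer: 42


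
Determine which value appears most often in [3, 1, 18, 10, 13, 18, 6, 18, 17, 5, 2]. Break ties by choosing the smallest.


Count the frequency of each value:
  1 appears 1 time(s)
  2 appears 1 time(s)
  3 appears 1 time(s)
  5 appears 1 time(s)
  6 appears 1 time(s)
  10 appears 1 time(s)
  13 appears 1 time(s)
  17 appears 1 time(s)
  18 appears 3 time(s)
Maximum frequency is 3.
Only 18 reaches that frequency, so it is the mode.
Final answer: 18
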